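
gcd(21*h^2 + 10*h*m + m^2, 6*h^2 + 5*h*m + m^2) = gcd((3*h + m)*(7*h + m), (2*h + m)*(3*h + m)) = 3*h + m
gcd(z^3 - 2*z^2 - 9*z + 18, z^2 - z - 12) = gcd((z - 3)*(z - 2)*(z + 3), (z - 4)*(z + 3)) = z + 3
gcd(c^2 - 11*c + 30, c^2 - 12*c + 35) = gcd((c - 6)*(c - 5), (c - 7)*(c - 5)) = c - 5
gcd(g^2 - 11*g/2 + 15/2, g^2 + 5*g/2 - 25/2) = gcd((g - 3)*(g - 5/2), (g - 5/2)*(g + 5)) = g - 5/2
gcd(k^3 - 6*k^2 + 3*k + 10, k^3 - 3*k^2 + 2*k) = k - 2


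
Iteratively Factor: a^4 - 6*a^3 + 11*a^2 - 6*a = (a - 2)*(a^3 - 4*a^2 + 3*a) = a*(a - 2)*(a^2 - 4*a + 3) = a*(a - 3)*(a - 2)*(a - 1)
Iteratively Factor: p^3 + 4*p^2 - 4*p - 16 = (p + 2)*(p^2 + 2*p - 8) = (p + 2)*(p + 4)*(p - 2)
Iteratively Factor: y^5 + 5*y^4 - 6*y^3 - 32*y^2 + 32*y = (y - 2)*(y^4 + 7*y^3 + 8*y^2 - 16*y) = (y - 2)*(y + 4)*(y^3 + 3*y^2 - 4*y) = (y - 2)*(y - 1)*(y + 4)*(y^2 + 4*y) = (y - 2)*(y - 1)*(y + 4)^2*(y)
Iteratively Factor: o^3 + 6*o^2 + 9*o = (o + 3)*(o^2 + 3*o) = (o + 3)^2*(o)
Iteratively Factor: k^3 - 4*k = (k - 2)*(k^2 + 2*k) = (k - 2)*(k + 2)*(k)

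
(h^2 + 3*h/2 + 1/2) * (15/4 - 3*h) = -3*h^3 - 3*h^2/4 + 33*h/8 + 15/8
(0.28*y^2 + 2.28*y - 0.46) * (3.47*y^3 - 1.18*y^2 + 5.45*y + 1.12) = 0.9716*y^5 + 7.5812*y^4 - 2.7606*y^3 + 13.2824*y^2 + 0.0465999999999998*y - 0.5152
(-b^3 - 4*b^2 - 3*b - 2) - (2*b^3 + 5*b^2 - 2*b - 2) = -3*b^3 - 9*b^2 - b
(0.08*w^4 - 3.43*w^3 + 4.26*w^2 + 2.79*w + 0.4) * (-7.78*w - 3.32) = -0.6224*w^5 + 26.4198*w^4 - 21.7552*w^3 - 35.8494*w^2 - 12.3748*w - 1.328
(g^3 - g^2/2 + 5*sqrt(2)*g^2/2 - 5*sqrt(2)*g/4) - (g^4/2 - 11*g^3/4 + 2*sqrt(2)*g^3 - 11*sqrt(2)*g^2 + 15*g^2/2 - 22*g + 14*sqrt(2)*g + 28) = -g^4/2 - 2*sqrt(2)*g^3 + 15*g^3/4 - 8*g^2 + 27*sqrt(2)*g^2/2 - 61*sqrt(2)*g/4 + 22*g - 28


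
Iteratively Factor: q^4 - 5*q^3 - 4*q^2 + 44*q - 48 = (q + 3)*(q^3 - 8*q^2 + 20*q - 16) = (q - 2)*(q + 3)*(q^2 - 6*q + 8) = (q - 2)^2*(q + 3)*(q - 4)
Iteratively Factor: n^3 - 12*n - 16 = (n + 2)*(n^2 - 2*n - 8) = (n - 4)*(n + 2)*(n + 2)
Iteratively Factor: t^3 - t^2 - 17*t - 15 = (t - 5)*(t^2 + 4*t + 3) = (t - 5)*(t + 1)*(t + 3)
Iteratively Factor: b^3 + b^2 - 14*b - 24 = (b + 3)*(b^2 - 2*b - 8) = (b + 2)*(b + 3)*(b - 4)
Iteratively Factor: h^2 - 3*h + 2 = (h - 1)*(h - 2)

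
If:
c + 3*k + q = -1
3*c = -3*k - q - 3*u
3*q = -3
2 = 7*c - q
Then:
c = 1/7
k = -1/21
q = -1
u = 5/21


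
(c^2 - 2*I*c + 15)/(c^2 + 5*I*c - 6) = (c - 5*I)/(c + 2*I)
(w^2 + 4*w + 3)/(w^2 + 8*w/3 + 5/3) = 3*(w + 3)/(3*w + 5)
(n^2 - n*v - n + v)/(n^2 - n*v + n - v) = (n - 1)/(n + 1)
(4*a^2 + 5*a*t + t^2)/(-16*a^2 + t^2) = (a + t)/(-4*a + t)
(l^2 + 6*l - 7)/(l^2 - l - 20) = (-l^2 - 6*l + 7)/(-l^2 + l + 20)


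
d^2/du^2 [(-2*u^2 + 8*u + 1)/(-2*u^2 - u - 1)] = 2*(-36*u^3 - 24*u^2 + 42*u + 11)/(8*u^6 + 12*u^5 + 18*u^4 + 13*u^3 + 9*u^2 + 3*u + 1)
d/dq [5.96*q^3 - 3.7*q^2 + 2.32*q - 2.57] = 17.88*q^2 - 7.4*q + 2.32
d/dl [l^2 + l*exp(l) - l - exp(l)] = l*exp(l) + 2*l - 1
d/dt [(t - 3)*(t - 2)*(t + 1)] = 3*t^2 - 8*t + 1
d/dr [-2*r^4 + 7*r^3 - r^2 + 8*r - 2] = -8*r^3 + 21*r^2 - 2*r + 8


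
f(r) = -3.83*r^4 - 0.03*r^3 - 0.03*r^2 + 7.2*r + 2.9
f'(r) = -15.32*r^3 - 0.09*r^2 - 0.06*r + 7.2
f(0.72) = 7.03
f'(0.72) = 1.39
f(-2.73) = -229.11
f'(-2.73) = 318.40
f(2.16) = -65.36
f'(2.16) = -147.74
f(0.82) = 7.04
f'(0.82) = -1.36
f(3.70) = -690.19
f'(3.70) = -770.26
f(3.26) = -407.57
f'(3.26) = -524.73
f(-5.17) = -2767.26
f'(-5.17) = 2122.15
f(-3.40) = -532.56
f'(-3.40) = 608.50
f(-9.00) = -25171.09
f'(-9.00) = 11168.73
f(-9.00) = -25171.09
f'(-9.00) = 11168.73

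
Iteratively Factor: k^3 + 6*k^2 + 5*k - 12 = (k + 3)*(k^2 + 3*k - 4) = (k - 1)*(k + 3)*(k + 4)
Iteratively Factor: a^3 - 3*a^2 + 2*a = (a - 1)*(a^2 - 2*a) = (a - 2)*(a - 1)*(a)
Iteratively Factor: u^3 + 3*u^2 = (u + 3)*(u^2) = u*(u + 3)*(u)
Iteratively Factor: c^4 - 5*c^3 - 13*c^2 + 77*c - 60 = (c - 5)*(c^3 - 13*c + 12) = (c - 5)*(c + 4)*(c^2 - 4*c + 3) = (c - 5)*(c - 1)*(c + 4)*(c - 3)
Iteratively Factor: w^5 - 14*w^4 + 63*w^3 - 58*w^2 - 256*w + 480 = (w + 2)*(w^4 - 16*w^3 + 95*w^2 - 248*w + 240) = (w - 4)*(w + 2)*(w^3 - 12*w^2 + 47*w - 60) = (w - 5)*(w - 4)*(w + 2)*(w^2 - 7*w + 12) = (w - 5)*(w - 4)^2*(w + 2)*(w - 3)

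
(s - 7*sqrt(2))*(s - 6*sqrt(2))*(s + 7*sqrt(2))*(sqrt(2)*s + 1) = sqrt(2)*s^4 - 11*s^3 - 104*sqrt(2)*s^2 + 1078*s + 588*sqrt(2)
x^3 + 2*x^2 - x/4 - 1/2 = (x - 1/2)*(x + 1/2)*(x + 2)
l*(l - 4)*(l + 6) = l^3 + 2*l^2 - 24*l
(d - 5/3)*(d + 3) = d^2 + 4*d/3 - 5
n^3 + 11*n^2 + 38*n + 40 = (n + 2)*(n + 4)*(n + 5)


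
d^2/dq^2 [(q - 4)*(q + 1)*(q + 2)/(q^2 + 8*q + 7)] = 110/(q^3 + 21*q^2 + 147*q + 343)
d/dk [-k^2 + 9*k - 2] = 9 - 2*k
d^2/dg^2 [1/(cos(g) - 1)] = (sin(g)^2 - cos(g) + 1)/(cos(g) - 1)^3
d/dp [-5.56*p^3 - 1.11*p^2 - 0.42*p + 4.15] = -16.68*p^2 - 2.22*p - 0.42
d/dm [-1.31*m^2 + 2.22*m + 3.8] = 2.22 - 2.62*m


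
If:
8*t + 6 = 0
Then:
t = -3/4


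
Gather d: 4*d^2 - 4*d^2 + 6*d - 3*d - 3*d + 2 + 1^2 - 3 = 0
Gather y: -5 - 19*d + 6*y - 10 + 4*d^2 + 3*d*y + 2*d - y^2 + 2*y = 4*d^2 - 17*d - y^2 + y*(3*d + 8) - 15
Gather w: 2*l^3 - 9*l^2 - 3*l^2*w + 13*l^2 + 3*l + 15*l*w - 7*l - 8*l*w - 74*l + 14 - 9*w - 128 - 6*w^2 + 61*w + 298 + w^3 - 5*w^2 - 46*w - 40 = 2*l^3 + 4*l^2 - 78*l + w^3 - 11*w^2 + w*(-3*l^2 + 7*l + 6) + 144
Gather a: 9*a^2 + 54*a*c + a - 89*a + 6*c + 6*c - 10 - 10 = 9*a^2 + a*(54*c - 88) + 12*c - 20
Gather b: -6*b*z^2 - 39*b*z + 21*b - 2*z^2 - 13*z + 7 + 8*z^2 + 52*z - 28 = b*(-6*z^2 - 39*z + 21) + 6*z^2 + 39*z - 21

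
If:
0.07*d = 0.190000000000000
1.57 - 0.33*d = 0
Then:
No Solution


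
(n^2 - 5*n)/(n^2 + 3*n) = (n - 5)/(n + 3)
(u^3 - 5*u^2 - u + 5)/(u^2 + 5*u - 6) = (u^2 - 4*u - 5)/(u + 6)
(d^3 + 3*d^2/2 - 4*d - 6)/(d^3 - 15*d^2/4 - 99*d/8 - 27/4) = 4*(d^2 - 4)/(4*d^2 - 21*d - 18)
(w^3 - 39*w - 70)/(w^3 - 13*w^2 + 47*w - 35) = (w^2 + 7*w + 10)/(w^2 - 6*w + 5)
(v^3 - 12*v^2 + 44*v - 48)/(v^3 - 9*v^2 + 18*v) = (v^2 - 6*v + 8)/(v*(v - 3))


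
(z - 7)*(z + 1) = z^2 - 6*z - 7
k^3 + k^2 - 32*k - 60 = (k - 6)*(k + 2)*(k + 5)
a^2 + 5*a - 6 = (a - 1)*(a + 6)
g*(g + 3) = g^2 + 3*g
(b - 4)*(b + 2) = b^2 - 2*b - 8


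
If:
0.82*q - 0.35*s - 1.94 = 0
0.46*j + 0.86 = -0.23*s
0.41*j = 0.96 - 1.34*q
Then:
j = 0.10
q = 0.69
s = -3.93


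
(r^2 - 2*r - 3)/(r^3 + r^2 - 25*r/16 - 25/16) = 16*(r - 3)/(16*r^2 - 25)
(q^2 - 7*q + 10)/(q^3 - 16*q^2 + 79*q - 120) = (q - 2)/(q^2 - 11*q + 24)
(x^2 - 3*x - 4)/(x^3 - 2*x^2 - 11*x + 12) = (x + 1)/(x^2 + 2*x - 3)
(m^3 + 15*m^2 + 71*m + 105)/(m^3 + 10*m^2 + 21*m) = (m + 5)/m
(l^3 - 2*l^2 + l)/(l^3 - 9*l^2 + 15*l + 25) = l*(l^2 - 2*l + 1)/(l^3 - 9*l^2 + 15*l + 25)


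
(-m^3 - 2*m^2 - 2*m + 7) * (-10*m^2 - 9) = 10*m^5 + 20*m^4 + 29*m^3 - 52*m^2 + 18*m - 63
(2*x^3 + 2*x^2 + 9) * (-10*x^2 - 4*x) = -20*x^5 - 28*x^4 - 8*x^3 - 90*x^2 - 36*x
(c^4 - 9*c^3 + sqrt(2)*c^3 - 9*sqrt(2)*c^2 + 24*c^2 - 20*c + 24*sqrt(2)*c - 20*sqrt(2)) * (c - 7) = c^5 - 16*c^4 + sqrt(2)*c^4 - 16*sqrt(2)*c^3 + 87*c^3 - 188*c^2 + 87*sqrt(2)*c^2 - 188*sqrt(2)*c + 140*c + 140*sqrt(2)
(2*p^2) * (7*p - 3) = 14*p^3 - 6*p^2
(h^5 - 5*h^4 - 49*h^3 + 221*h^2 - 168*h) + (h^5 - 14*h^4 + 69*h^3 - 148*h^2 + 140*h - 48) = 2*h^5 - 19*h^4 + 20*h^3 + 73*h^2 - 28*h - 48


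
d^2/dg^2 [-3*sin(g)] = 3*sin(g)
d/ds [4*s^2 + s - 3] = 8*s + 1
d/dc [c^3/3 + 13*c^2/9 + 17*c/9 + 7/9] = c^2 + 26*c/9 + 17/9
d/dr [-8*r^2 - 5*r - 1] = -16*r - 5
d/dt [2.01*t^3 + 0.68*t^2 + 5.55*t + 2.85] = 6.03*t^2 + 1.36*t + 5.55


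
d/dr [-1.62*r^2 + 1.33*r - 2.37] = 1.33 - 3.24*r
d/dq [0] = 0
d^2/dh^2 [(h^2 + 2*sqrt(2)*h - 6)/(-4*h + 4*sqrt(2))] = 0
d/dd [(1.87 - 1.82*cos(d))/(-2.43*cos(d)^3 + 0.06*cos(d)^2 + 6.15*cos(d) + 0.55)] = (8.8452*cos(d)^3 - 13.7415*cos(d)^2 + 0.224399999999999*cos(d) + 12.5015)*sin(d)/(5.9049*cos(d)^6 - 0.2916*cos(d)^5 - 29.8854*cos(d)^4 - 1.935*cos(d)^3 + 37.8885*cos(d)^2 + 6.765*cos(d) + 0.3025)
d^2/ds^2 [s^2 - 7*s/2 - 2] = 2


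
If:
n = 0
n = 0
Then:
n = 0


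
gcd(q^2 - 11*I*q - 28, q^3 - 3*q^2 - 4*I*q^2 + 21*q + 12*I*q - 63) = q - 7*I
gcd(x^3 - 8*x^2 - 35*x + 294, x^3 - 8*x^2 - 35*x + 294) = x^3 - 8*x^2 - 35*x + 294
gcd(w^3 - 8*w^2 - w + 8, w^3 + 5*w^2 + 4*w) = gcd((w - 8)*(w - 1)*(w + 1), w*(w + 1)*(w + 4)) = w + 1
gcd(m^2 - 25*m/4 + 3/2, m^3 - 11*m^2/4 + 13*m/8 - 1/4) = m - 1/4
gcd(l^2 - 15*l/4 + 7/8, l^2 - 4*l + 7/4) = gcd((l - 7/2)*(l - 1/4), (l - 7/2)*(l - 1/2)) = l - 7/2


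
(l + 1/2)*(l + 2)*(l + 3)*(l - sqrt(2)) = l^4 - sqrt(2)*l^3 + 11*l^3/2 - 11*sqrt(2)*l^2/2 + 17*l^2/2 - 17*sqrt(2)*l/2 + 3*l - 3*sqrt(2)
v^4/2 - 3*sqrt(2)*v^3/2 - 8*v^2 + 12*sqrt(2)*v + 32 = (v/2 + sqrt(2))*(v - 4*sqrt(2))*(v - 2*sqrt(2))*(v + sqrt(2))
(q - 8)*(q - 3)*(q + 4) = q^3 - 7*q^2 - 20*q + 96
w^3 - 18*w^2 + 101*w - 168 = (w - 8)*(w - 7)*(w - 3)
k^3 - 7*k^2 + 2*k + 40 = (k - 5)*(k - 4)*(k + 2)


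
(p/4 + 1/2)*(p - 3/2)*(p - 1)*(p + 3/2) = p^4/4 + p^3/4 - 17*p^2/16 - 9*p/16 + 9/8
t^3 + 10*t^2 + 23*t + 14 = (t + 1)*(t + 2)*(t + 7)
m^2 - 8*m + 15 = (m - 5)*(m - 3)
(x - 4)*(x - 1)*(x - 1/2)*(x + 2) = x^4 - 7*x^3/2 - 9*x^2/2 + 11*x - 4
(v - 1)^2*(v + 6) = v^3 + 4*v^2 - 11*v + 6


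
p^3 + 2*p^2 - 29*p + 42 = (p - 3)*(p - 2)*(p + 7)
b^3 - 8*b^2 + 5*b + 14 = (b - 7)*(b - 2)*(b + 1)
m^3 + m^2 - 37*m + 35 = (m - 5)*(m - 1)*(m + 7)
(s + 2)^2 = s^2 + 4*s + 4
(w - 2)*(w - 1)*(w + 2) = w^3 - w^2 - 4*w + 4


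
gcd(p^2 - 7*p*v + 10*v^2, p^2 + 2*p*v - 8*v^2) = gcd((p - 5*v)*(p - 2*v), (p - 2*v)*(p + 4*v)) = p - 2*v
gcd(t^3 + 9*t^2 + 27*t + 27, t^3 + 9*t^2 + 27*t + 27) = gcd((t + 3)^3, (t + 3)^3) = t^3 + 9*t^2 + 27*t + 27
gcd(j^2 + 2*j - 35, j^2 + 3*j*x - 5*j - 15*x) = j - 5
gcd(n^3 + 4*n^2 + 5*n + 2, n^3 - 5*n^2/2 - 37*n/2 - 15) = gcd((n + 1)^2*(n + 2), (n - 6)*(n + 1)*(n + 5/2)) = n + 1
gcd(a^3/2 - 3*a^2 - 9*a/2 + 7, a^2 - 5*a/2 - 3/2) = 1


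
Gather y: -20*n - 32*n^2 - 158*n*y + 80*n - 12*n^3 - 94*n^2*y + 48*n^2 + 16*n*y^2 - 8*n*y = -12*n^3 + 16*n^2 + 16*n*y^2 + 60*n + y*(-94*n^2 - 166*n)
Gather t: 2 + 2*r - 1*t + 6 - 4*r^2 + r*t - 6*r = -4*r^2 - 4*r + t*(r - 1) + 8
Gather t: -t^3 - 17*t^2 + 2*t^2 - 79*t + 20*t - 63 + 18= -t^3 - 15*t^2 - 59*t - 45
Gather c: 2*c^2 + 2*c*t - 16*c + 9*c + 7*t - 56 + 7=2*c^2 + c*(2*t - 7) + 7*t - 49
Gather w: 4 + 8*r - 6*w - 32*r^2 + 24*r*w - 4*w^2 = -32*r^2 + 8*r - 4*w^2 + w*(24*r - 6) + 4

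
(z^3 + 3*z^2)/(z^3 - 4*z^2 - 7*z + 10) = z^2*(z + 3)/(z^3 - 4*z^2 - 7*z + 10)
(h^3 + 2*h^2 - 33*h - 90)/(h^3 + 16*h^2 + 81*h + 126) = (h^2 - h - 30)/(h^2 + 13*h + 42)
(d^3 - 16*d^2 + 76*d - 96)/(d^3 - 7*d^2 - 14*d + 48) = (d - 6)/(d + 3)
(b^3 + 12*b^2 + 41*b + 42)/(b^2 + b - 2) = (b^2 + 10*b + 21)/(b - 1)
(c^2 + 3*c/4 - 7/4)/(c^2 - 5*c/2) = (4*c^2 + 3*c - 7)/(2*c*(2*c - 5))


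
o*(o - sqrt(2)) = o^2 - sqrt(2)*o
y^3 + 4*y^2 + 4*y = y*(y + 2)^2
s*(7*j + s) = 7*j*s + s^2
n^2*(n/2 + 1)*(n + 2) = n^4/2 + 2*n^3 + 2*n^2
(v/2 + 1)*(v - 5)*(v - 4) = v^3/2 - 7*v^2/2 + v + 20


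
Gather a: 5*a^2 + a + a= 5*a^2 + 2*a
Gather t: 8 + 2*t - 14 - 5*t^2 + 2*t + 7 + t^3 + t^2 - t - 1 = t^3 - 4*t^2 + 3*t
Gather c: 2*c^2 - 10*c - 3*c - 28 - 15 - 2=2*c^2 - 13*c - 45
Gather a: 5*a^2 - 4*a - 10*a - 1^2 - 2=5*a^2 - 14*a - 3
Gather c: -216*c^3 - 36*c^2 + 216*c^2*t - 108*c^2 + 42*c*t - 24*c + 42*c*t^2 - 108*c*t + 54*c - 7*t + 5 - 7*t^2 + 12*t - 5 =-216*c^3 + c^2*(216*t - 144) + c*(42*t^2 - 66*t + 30) - 7*t^2 + 5*t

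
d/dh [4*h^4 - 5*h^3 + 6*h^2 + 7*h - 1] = 16*h^3 - 15*h^2 + 12*h + 7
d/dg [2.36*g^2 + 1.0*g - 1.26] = 4.72*g + 1.0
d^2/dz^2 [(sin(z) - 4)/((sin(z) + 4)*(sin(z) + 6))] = (-sin(z)^5 + 26*sin(z)^4 + 266*sin(z)^3 + 232*sin(z)^2 - 1920*sin(z) - 1088)/((sin(z) + 4)^3*(sin(z) + 6)^3)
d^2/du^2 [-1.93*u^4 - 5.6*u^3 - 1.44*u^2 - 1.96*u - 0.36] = -23.16*u^2 - 33.6*u - 2.88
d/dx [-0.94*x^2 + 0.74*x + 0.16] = 0.74 - 1.88*x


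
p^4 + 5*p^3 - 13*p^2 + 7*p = p*(p - 1)^2*(p + 7)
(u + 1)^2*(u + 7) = u^3 + 9*u^2 + 15*u + 7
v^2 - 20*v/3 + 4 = (v - 6)*(v - 2/3)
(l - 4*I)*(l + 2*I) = l^2 - 2*I*l + 8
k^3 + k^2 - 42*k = k*(k - 6)*(k + 7)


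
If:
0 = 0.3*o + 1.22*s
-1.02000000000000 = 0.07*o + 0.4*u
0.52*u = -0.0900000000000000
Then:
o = -13.58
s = 3.34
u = -0.17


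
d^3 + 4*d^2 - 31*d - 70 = (d - 5)*(d + 2)*(d + 7)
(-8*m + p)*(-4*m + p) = 32*m^2 - 12*m*p + p^2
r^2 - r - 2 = (r - 2)*(r + 1)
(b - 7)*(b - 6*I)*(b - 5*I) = b^3 - 7*b^2 - 11*I*b^2 - 30*b + 77*I*b + 210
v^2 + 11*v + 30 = (v + 5)*(v + 6)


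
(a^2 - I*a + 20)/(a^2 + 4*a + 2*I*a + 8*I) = (a^2 - I*a + 20)/(a^2 + 2*a*(2 + I) + 8*I)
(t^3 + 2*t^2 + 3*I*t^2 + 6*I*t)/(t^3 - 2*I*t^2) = (t^2 + t*(2 + 3*I) + 6*I)/(t*(t - 2*I))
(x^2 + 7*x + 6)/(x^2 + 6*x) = (x + 1)/x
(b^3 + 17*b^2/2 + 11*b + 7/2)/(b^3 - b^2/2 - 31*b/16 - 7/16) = 8*(2*b^2 + 15*b + 7)/(16*b^2 - 24*b - 7)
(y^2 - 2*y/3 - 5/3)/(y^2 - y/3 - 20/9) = 3*(y + 1)/(3*y + 4)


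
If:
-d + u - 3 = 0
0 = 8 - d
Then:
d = 8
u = 11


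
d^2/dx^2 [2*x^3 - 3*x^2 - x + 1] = 12*x - 6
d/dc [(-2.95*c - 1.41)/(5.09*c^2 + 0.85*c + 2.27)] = (15.0155*c^2 + 14.3538*c - 5.498)/(25.9081*c^4 + 8.653*c^3 + 23.8311*c^2 + 3.859*c + 5.1529)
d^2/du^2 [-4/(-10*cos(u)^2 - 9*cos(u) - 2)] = 4*(-400*sin(u)^4 + 201*sin(u)^2 + 711*cos(u)/2 - 135*cos(3*u)/2 + 321)/((2*cos(u) + 1)^3*(5*cos(u) + 2)^3)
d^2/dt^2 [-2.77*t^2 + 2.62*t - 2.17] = -5.54000000000000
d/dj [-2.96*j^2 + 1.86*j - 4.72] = 1.86 - 5.92*j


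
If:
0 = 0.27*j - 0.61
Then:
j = 2.26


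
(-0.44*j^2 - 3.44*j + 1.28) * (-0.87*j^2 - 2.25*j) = 0.3828*j^4 + 3.9828*j^3 + 6.6264*j^2 - 2.88*j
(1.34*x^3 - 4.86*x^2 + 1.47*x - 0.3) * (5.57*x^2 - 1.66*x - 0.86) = 7.4638*x^5 - 29.2946*x^4 + 15.1031*x^3 + 0.0684000000000005*x^2 - 0.7662*x + 0.258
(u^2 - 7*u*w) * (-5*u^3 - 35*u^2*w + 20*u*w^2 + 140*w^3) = -5*u^5 + 265*u^3*w^2 - 980*u*w^4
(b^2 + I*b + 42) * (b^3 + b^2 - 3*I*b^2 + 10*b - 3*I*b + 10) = b^5 + b^4 - 2*I*b^4 + 55*b^3 - 2*I*b^3 + 55*b^2 - 116*I*b^2 + 420*b - 116*I*b + 420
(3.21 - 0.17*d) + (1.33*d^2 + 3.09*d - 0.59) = 1.33*d^2 + 2.92*d + 2.62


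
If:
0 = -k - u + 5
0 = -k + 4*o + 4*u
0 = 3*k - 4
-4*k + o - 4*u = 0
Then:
No Solution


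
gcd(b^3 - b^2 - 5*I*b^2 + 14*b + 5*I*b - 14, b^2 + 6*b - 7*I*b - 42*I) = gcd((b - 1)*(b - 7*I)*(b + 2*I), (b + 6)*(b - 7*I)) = b - 7*I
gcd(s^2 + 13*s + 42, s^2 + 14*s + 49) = s + 7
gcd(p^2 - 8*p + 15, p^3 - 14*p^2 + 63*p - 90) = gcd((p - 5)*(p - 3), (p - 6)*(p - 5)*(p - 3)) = p^2 - 8*p + 15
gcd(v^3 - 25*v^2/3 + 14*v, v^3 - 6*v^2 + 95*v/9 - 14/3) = v - 7/3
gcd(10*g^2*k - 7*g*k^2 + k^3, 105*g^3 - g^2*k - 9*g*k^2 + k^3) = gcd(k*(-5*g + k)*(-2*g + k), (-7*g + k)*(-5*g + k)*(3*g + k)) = 5*g - k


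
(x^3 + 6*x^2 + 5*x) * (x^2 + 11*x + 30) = x^5 + 17*x^4 + 101*x^3 + 235*x^2 + 150*x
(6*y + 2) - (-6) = 6*y + 8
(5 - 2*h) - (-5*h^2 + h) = 5*h^2 - 3*h + 5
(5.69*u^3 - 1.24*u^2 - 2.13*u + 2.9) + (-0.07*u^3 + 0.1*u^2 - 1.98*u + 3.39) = 5.62*u^3 - 1.14*u^2 - 4.11*u + 6.29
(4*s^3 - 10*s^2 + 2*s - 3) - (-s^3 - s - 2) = 5*s^3 - 10*s^2 + 3*s - 1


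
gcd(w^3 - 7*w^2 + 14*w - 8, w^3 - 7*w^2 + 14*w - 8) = w^3 - 7*w^2 + 14*w - 8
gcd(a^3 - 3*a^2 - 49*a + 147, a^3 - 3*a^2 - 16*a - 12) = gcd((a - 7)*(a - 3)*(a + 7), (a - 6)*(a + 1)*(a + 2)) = 1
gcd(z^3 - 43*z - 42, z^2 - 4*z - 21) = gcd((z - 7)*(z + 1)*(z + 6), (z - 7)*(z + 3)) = z - 7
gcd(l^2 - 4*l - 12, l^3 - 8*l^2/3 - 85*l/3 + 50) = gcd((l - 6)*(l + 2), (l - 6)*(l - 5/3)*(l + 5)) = l - 6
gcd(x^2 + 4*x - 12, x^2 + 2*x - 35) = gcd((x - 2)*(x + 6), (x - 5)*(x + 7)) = 1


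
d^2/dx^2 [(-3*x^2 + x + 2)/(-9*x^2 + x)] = 4*(-27*x^3 - 243*x^2 + 27*x - 1)/(x^3*(729*x^3 - 243*x^2 + 27*x - 1))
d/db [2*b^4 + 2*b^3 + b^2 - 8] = 2*b*(4*b^2 + 3*b + 1)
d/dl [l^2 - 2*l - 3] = 2*l - 2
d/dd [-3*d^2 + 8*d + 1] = 8 - 6*d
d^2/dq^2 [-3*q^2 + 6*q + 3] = -6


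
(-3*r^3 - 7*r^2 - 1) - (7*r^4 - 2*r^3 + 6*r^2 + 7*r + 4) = -7*r^4 - r^3 - 13*r^2 - 7*r - 5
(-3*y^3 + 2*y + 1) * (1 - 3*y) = 9*y^4 - 3*y^3 - 6*y^2 - y + 1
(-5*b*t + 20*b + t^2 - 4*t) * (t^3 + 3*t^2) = -5*b*t^4 + 5*b*t^3 + 60*b*t^2 + t^5 - t^4 - 12*t^3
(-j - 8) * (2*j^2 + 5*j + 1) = -2*j^3 - 21*j^2 - 41*j - 8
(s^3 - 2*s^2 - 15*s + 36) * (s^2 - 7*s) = s^5 - 9*s^4 - s^3 + 141*s^2 - 252*s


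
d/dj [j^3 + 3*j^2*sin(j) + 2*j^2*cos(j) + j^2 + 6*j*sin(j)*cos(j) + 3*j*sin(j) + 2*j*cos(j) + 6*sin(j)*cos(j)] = -2*j^2*sin(j) + 3*j^2*cos(j) + 3*j^2 + 4*j*sin(j) + 7*j*cos(j) + 6*j*cos(2*j) + 2*j + 3*sin(j) + 3*sin(2*j) + 2*cos(j) + 6*cos(2*j)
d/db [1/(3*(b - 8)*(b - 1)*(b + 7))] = (-(b - 8)*(b - 1) - (b - 8)*(b + 7) - (b - 1)*(b + 7))/(3*(b - 8)^2*(b - 1)^2*(b + 7)^2)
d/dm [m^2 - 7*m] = 2*m - 7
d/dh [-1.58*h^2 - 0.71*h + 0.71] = -3.16*h - 0.71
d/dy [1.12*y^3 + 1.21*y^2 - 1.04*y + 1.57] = 3.36*y^2 + 2.42*y - 1.04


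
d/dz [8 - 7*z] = -7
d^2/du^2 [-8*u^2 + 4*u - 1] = -16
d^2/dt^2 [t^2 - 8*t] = 2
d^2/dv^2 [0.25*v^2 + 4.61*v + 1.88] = 0.500000000000000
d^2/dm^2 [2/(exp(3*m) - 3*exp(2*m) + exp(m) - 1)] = 2*((-9*exp(2*m) + 12*exp(m) - 1)*(exp(3*m) - 3*exp(2*m) + exp(m) - 1) + 2*(3*exp(2*m) - 6*exp(m) + 1)^2*exp(m))*exp(m)/(exp(3*m) - 3*exp(2*m) + exp(m) - 1)^3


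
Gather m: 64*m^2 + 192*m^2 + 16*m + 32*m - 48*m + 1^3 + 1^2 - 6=256*m^2 - 4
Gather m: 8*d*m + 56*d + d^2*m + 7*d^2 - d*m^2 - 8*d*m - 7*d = d^2*m + 7*d^2 - d*m^2 + 49*d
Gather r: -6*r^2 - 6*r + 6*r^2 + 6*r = 0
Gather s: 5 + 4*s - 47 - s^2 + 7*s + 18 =-s^2 + 11*s - 24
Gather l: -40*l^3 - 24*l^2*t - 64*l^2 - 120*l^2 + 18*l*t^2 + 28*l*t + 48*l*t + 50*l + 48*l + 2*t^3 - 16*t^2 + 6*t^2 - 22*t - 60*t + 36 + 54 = -40*l^3 + l^2*(-24*t - 184) + l*(18*t^2 + 76*t + 98) + 2*t^3 - 10*t^2 - 82*t + 90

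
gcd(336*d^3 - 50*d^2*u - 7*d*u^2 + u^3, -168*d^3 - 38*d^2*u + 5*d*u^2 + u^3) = -42*d^2 + d*u + u^2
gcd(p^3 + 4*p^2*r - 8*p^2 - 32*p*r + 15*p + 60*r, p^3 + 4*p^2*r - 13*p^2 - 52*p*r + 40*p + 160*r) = p^2 + 4*p*r - 5*p - 20*r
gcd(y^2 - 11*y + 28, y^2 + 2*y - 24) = y - 4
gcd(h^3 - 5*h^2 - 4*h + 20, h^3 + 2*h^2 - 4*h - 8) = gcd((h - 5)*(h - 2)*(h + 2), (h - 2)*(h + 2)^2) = h^2 - 4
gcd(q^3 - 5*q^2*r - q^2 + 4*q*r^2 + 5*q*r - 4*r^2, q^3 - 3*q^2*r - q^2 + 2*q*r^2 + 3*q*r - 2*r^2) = q^2 - q*r - q + r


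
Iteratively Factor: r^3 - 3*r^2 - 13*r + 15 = (r - 5)*(r^2 + 2*r - 3) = (r - 5)*(r + 3)*(r - 1)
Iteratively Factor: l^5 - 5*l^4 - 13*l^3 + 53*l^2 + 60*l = (l + 1)*(l^4 - 6*l^3 - 7*l^2 + 60*l) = (l - 4)*(l + 1)*(l^3 - 2*l^2 - 15*l) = (l - 4)*(l + 1)*(l + 3)*(l^2 - 5*l) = l*(l - 4)*(l + 1)*(l + 3)*(l - 5)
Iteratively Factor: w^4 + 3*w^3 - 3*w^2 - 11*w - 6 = (w - 2)*(w^3 + 5*w^2 + 7*w + 3) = (w - 2)*(w + 1)*(w^2 + 4*w + 3) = (w - 2)*(w + 1)^2*(w + 3)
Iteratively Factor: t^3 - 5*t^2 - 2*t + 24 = (t - 4)*(t^2 - t - 6) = (t - 4)*(t + 2)*(t - 3)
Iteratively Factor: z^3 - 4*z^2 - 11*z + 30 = (z - 2)*(z^2 - 2*z - 15) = (z - 5)*(z - 2)*(z + 3)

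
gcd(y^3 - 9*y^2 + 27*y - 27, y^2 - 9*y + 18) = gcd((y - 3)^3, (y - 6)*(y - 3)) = y - 3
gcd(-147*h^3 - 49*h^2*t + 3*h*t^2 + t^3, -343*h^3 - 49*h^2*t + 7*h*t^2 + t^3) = -49*h^2 + t^2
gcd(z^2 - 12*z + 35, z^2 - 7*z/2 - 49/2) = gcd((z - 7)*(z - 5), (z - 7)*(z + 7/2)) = z - 7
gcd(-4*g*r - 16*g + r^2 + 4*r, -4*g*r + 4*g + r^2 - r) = -4*g + r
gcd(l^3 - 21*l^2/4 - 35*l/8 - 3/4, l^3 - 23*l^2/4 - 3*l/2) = l^2 - 23*l/4 - 3/2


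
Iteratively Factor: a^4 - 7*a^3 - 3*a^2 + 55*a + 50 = (a + 2)*(a^3 - 9*a^2 + 15*a + 25) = (a - 5)*(a + 2)*(a^2 - 4*a - 5) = (a - 5)*(a + 1)*(a + 2)*(a - 5)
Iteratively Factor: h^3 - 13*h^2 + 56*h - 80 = (h - 4)*(h^2 - 9*h + 20) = (h - 5)*(h - 4)*(h - 4)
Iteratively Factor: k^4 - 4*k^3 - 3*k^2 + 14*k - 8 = (k + 2)*(k^3 - 6*k^2 + 9*k - 4) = (k - 4)*(k + 2)*(k^2 - 2*k + 1) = (k - 4)*(k - 1)*(k + 2)*(k - 1)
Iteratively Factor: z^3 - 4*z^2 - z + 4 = (z + 1)*(z^2 - 5*z + 4) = (z - 4)*(z + 1)*(z - 1)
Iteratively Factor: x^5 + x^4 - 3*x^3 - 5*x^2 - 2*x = (x - 2)*(x^4 + 3*x^3 + 3*x^2 + x) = (x - 2)*(x + 1)*(x^3 + 2*x^2 + x) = x*(x - 2)*(x + 1)*(x^2 + 2*x + 1) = x*(x - 2)*(x + 1)^2*(x + 1)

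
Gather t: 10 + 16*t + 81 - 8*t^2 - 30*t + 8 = -8*t^2 - 14*t + 99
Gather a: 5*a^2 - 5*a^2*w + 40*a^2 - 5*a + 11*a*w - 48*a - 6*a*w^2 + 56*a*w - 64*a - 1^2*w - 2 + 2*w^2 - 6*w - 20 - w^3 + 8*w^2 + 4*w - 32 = a^2*(45 - 5*w) + a*(-6*w^2 + 67*w - 117) - w^3 + 10*w^2 - 3*w - 54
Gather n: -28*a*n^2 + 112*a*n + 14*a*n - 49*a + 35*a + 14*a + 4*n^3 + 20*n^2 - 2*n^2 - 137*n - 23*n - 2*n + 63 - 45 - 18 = 4*n^3 + n^2*(18 - 28*a) + n*(126*a - 162)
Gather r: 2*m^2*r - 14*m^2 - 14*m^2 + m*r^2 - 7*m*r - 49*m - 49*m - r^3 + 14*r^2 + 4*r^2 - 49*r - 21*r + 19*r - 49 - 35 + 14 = -28*m^2 - 98*m - r^3 + r^2*(m + 18) + r*(2*m^2 - 7*m - 51) - 70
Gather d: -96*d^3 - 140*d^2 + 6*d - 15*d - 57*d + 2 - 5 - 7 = -96*d^3 - 140*d^2 - 66*d - 10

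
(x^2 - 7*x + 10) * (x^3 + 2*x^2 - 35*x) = x^5 - 5*x^4 - 39*x^3 + 265*x^2 - 350*x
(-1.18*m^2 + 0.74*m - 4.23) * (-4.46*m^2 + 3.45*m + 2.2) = 5.2628*m^4 - 7.3714*m^3 + 18.8228*m^2 - 12.9655*m - 9.306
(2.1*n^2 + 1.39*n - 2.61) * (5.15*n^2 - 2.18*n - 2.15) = 10.815*n^4 + 2.5805*n^3 - 20.9867*n^2 + 2.7013*n + 5.6115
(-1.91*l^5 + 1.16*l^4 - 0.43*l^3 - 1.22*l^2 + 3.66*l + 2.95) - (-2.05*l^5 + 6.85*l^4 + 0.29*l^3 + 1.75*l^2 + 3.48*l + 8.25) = 0.14*l^5 - 5.69*l^4 - 0.72*l^3 - 2.97*l^2 + 0.18*l - 5.3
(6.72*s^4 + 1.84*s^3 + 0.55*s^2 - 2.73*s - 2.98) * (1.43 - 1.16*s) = -7.7952*s^5 + 7.4752*s^4 + 1.9932*s^3 + 3.9533*s^2 - 0.4471*s - 4.2614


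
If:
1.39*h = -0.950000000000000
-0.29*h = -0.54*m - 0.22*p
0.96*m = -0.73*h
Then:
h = -0.68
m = 0.52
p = -2.18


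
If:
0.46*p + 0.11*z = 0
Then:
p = -0.239130434782609*z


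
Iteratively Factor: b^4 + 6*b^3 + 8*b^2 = (b)*(b^3 + 6*b^2 + 8*b) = b*(b + 2)*(b^2 + 4*b) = b^2*(b + 2)*(b + 4)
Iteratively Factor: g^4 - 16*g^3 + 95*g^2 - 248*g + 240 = (g - 4)*(g^3 - 12*g^2 + 47*g - 60) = (g - 4)^2*(g^2 - 8*g + 15) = (g - 4)^2*(g - 3)*(g - 5)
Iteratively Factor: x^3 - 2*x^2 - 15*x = (x - 5)*(x^2 + 3*x) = (x - 5)*(x + 3)*(x)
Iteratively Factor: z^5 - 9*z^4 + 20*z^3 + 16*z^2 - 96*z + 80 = (z - 5)*(z^4 - 4*z^3 + 16*z - 16) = (z - 5)*(z - 2)*(z^3 - 2*z^2 - 4*z + 8) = (z - 5)*(z - 2)*(z + 2)*(z^2 - 4*z + 4) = (z - 5)*(z - 2)^2*(z + 2)*(z - 2)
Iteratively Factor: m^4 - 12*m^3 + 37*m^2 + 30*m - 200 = (m - 4)*(m^3 - 8*m^2 + 5*m + 50) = (m - 5)*(m - 4)*(m^2 - 3*m - 10) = (m - 5)*(m - 4)*(m + 2)*(m - 5)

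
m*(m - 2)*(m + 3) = m^3 + m^2 - 6*m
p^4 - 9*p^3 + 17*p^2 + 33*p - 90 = (p - 5)*(p - 3)^2*(p + 2)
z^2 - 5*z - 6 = (z - 6)*(z + 1)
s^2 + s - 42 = (s - 6)*(s + 7)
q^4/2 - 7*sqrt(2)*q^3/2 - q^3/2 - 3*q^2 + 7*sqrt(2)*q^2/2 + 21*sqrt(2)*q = q*(q/2 + 1)*(q - 3)*(q - 7*sqrt(2))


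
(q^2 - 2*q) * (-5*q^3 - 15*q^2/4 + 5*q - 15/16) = -5*q^5 + 25*q^4/4 + 25*q^3/2 - 175*q^2/16 + 15*q/8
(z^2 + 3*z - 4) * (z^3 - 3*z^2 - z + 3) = z^5 - 14*z^3 + 12*z^2 + 13*z - 12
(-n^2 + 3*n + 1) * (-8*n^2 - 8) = 8*n^4 - 24*n^3 - 24*n - 8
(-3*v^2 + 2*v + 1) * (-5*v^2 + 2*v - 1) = 15*v^4 - 16*v^3 + 2*v^2 - 1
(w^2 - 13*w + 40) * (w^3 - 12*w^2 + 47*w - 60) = w^5 - 25*w^4 + 243*w^3 - 1151*w^2 + 2660*w - 2400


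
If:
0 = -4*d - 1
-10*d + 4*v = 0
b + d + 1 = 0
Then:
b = -3/4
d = -1/4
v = -5/8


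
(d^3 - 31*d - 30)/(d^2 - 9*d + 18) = (d^2 + 6*d + 5)/(d - 3)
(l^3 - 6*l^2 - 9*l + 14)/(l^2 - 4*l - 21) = (l^2 + l - 2)/(l + 3)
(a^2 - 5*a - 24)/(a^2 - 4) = (a^2 - 5*a - 24)/(a^2 - 4)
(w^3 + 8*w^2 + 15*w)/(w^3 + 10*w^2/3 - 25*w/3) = 3*(w + 3)/(3*w - 5)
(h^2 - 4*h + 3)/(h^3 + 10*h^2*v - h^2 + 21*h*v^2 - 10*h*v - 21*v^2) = (h - 3)/(h^2 + 10*h*v + 21*v^2)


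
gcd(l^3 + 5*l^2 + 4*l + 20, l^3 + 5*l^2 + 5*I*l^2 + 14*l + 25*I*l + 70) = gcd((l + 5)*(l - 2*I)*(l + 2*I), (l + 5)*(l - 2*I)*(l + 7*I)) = l^2 + l*(5 - 2*I) - 10*I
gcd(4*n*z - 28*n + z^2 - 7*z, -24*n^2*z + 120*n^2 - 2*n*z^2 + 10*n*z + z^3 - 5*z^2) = 4*n + z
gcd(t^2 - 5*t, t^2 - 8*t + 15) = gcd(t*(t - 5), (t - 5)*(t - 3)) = t - 5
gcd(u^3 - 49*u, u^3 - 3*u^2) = u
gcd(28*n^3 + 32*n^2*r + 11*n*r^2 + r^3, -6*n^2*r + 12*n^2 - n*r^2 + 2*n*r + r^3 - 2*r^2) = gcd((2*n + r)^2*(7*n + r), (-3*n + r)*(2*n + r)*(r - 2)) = 2*n + r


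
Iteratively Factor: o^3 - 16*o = (o + 4)*(o^2 - 4*o) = o*(o + 4)*(o - 4)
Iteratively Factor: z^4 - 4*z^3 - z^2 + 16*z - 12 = (z - 1)*(z^3 - 3*z^2 - 4*z + 12) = (z - 2)*(z - 1)*(z^2 - z - 6) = (z - 3)*(z - 2)*(z - 1)*(z + 2)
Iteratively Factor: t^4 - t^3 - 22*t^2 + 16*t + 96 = (t - 3)*(t^3 + 2*t^2 - 16*t - 32) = (t - 4)*(t - 3)*(t^2 + 6*t + 8) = (t - 4)*(t - 3)*(t + 2)*(t + 4)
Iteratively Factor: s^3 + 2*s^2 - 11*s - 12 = (s + 1)*(s^2 + s - 12) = (s + 1)*(s + 4)*(s - 3)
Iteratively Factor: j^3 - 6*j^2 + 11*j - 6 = (j - 2)*(j^2 - 4*j + 3) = (j - 2)*(j - 1)*(j - 3)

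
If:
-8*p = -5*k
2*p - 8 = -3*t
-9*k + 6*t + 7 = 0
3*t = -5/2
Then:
No Solution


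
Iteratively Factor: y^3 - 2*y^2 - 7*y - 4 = (y + 1)*(y^2 - 3*y - 4) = (y - 4)*(y + 1)*(y + 1)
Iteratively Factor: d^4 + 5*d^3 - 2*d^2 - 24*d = (d + 4)*(d^3 + d^2 - 6*d) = (d + 3)*(d + 4)*(d^2 - 2*d) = d*(d + 3)*(d + 4)*(d - 2)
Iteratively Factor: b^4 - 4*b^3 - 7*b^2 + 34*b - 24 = (b - 4)*(b^3 - 7*b + 6) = (b - 4)*(b - 1)*(b^2 + b - 6) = (b - 4)*(b - 2)*(b - 1)*(b + 3)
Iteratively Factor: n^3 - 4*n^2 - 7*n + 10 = (n + 2)*(n^2 - 6*n + 5) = (n - 1)*(n + 2)*(n - 5)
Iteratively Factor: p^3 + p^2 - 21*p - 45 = (p - 5)*(p^2 + 6*p + 9) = (p - 5)*(p + 3)*(p + 3)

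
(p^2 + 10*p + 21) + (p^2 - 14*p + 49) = 2*p^2 - 4*p + 70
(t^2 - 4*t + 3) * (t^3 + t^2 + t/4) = t^5 - 3*t^4 - 3*t^3/4 + 2*t^2 + 3*t/4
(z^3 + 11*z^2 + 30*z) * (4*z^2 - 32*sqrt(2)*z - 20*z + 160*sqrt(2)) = 4*z^5 - 32*sqrt(2)*z^4 + 24*z^4 - 192*sqrt(2)*z^3 - 100*z^3 - 600*z^2 + 800*sqrt(2)*z^2 + 4800*sqrt(2)*z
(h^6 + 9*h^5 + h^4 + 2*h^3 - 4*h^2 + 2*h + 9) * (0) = 0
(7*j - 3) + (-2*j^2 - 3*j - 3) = -2*j^2 + 4*j - 6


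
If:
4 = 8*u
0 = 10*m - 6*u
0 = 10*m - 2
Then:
No Solution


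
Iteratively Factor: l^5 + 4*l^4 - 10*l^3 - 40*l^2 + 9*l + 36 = (l + 4)*(l^4 - 10*l^2 + 9) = (l - 1)*(l + 4)*(l^3 + l^2 - 9*l - 9) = (l - 3)*(l - 1)*(l + 4)*(l^2 + 4*l + 3) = (l - 3)*(l - 1)*(l + 3)*(l + 4)*(l + 1)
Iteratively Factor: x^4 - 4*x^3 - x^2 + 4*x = (x - 4)*(x^3 - x) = (x - 4)*(x + 1)*(x^2 - x) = x*(x - 4)*(x + 1)*(x - 1)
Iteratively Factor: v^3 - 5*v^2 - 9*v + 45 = (v - 5)*(v^2 - 9) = (v - 5)*(v + 3)*(v - 3)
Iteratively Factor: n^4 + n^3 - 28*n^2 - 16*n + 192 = (n + 4)*(n^3 - 3*n^2 - 16*n + 48) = (n - 4)*(n + 4)*(n^2 + n - 12) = (n - 4)*(n - 3)*(n + 4)*(n + 4)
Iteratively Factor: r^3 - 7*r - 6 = (r + 2)*(r^2 - 2*r - 3) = (r + 1)*(r + 2)*(r - 3)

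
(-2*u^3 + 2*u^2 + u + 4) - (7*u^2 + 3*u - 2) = -2*u^3 - 5*u^2 - 2*u + 6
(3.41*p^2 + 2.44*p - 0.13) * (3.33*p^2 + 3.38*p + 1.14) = 11.3553*p^4 + 19.651*p^3 + 11.7017*p^2 + 2.3422*p - 0.1482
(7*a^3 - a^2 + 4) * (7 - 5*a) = -35*a^4 + 54*a^3 - 7*a^2 - 20*a + 28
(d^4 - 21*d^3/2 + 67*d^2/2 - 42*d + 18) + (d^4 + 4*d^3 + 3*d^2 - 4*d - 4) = 2*d^4 - 13*d^3/2 + 73*d^2/2 - 46*d + 14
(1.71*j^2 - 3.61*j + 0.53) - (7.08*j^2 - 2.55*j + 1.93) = -5.37*j^2 - 1.06*j - 1.4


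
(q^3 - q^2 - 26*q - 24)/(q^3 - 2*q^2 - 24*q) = (q + 1)/q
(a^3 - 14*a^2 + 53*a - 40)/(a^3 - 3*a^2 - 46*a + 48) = (a - 5)/(a + 6)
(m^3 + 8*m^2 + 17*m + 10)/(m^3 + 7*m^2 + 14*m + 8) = (m + 5)/(m + 4)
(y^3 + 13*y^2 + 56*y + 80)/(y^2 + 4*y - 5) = (y^2 + 8*y + 16)/(y - 1)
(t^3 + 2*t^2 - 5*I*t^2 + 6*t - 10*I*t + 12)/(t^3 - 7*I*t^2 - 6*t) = (t^2 + t*(2 + I) + 2*I)/(t*(t - I))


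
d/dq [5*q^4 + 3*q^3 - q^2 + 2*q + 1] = 20*q^3 + 9*q^2 - 2*q + 2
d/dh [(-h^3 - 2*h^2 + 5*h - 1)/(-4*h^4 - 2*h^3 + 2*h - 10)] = (-h^6 - 4*h^5 + 14*h^4 + 5*h^2 + 10*h - 12)/(4*h^8 + 4*h^7 + h^6 - 4*h^5 + 18*h^4 + 10*h^3 + h^2 - 10*h + 25)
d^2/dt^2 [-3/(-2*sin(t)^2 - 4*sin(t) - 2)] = 3*(3 - 2*sin(t))/(sin(t) + 1)^3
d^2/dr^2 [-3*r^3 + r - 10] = -18*r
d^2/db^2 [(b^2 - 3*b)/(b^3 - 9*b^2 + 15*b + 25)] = 2*(b^4 + b^3 + 21*b^2 - 53*b + 70)/(b^7 - 17*b^6 + 93*b^5 - 109*b^4 - 445*b^3 + 525*b^2 + 1375*b + 625)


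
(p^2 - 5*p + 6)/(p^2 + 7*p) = (p^2 - 5*p + 6)/(p*(p + 7))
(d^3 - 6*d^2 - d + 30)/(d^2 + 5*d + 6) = (d^2 - 8*d + 15)/(d + 3)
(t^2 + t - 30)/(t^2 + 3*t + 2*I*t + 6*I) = (t^2 + t - 30)/(t^2 + t*(3 + 2*I) + 6*I)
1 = 1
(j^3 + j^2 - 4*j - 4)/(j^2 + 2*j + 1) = (j^2 - 4)/(j + 1)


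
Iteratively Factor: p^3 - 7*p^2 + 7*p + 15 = (p + 1)*(p^2 - 8*p + 15) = (p - 3)*(p + 1)*(p - 5)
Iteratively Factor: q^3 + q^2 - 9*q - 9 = (q + 3)*(q^2 - 2*q - 3) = (q - 3)*(q + 3)*(q + 1)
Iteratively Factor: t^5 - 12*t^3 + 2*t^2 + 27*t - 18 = (t - 3)*(t^4 + 3*t^3 - 3*t^2 - 7*t + 6) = (t - 3)*(t - 1)*(t^3 + 4*t^2 + t - 6) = (t - 3)*(t - 1)*(t + 3)*(t^2 + t - 2) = (t - 3)*(t - 1)*(t + 2)*(t + 3)*(t - 1)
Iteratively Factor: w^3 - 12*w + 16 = (w + 4)*(w^2 - 4*w + 4) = (w - 2)*(w + 4)*(w - 2)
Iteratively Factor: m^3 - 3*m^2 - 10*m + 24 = (m - 4)*(m^2 + m - 6) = (m - 4)*(m - 2)*(m + 3)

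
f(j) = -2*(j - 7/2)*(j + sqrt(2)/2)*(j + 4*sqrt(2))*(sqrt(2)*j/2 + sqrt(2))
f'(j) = -sqrt(2)*(j - 7/2)*(j + sqrt(2)/2)*(j + 4*sqrt(2)) - 2*(j - 7/2)*(j + sqrt(2)/2)*(sqrt(2)*j/2 + sqrt(2)) - 2*(j - 7/2)*(j + 4*sqrt(2))*(sqrt(2)*j/2 + sqrt(2)) - 2*(j + sqrt(2)/2)*(j + 4*sqrt(2))*(sqrt(2)*j/2 + sqrt(2)) = -4*sqrt(2)*j^3 - 27*j^2 + 9*sqrt(2)*j^2/2 + 6*sqrt(2)*j + 27*j + 6*sqrt(2) + 63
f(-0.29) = 20.52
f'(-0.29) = 59.60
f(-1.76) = -7.33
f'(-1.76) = -24.05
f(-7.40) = -971.14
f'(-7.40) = 971.16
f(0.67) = 93.10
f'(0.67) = 84.30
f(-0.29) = 20.52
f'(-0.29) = 59.60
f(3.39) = 31.08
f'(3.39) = -265.75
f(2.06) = 176.55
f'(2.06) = 7.56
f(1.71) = 167.23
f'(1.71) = 43.54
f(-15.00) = -45419.60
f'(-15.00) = 13987.98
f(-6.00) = -97.60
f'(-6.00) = 337.56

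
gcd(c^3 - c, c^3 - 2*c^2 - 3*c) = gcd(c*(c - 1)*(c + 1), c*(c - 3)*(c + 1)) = c^2 + c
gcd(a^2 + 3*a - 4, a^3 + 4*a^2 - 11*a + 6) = a - 1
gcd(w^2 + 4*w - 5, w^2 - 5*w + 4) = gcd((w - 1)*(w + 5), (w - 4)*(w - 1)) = w - 1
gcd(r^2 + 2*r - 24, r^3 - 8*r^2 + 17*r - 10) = 1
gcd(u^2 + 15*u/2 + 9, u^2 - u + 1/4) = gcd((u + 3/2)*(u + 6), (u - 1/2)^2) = 1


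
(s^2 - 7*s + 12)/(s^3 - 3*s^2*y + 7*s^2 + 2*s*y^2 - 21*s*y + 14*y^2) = (s^2 - 7*s + 12)/(s^3 - 3*s^2*y + 7*s^2 + 2*s*y^2 - 21*s*y + 14*y^2)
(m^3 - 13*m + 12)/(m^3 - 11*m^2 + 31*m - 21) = (m + 4)/(m - 7)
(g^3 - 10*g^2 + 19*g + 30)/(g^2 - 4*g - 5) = g - 6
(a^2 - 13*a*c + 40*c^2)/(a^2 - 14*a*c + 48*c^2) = (a - 5*c)/(a - 6*c)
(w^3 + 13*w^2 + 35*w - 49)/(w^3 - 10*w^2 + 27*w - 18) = (w^2 + 14*w + 49)/(w^2 - 9*w + 18)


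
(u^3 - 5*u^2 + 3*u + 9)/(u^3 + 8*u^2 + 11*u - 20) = (u^3 - 5*u^2 + 3*u + 9)/(u^3 + 8*u^2 + 11*u - 20)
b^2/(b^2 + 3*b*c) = b/(b + 3*c)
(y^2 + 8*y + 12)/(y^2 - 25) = (y^2 + 8*y + 12)/(y^2 - 25)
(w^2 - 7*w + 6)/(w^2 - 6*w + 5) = (w - 6)/(w - 5)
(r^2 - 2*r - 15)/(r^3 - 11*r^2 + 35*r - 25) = (r + 3)/(r^2 - 6*r + 5)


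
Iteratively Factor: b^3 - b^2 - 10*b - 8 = (b + 2)*(b^2 - 3*b - 4) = (b + 1)*(b + 2)*(b - 4)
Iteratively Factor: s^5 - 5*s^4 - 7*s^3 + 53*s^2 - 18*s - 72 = (s + 1)*(s^4 - 6*s^3 - s^2 + 54*s - 72) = (s - 3)*(s + 1)*(s^3 - 3*s^2 - 10*s + 24) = (s - 3)*(s + 1)*(s + 3)*(s^2 - 6*s + 8) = (s - 3)*(s - 2)*(s + 1)*(s + 3)*(s - 4)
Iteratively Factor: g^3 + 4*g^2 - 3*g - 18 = (g - 2)*(g^2 + 6*g + 9) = (g - 2)*(g + 3)*(g + 3)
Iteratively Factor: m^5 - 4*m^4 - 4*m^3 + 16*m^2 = (m - 2)*(m^4 - 2*m^3 - 8*m^2) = (m - 4)*(m - 2)*(m^3 + 2*m^2) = (m - 4)*(m - 2)*(m + 2)*(m^2) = m*(m - 4)*(m - 2)*(m + 2)*(m)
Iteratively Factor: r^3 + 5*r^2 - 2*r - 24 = (r + 4)*(r^2 + r - 6) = (r - 2)*(r + 4)*(r + 3)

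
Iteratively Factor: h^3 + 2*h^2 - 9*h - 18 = (h + 3)*(h^2 - h - 6) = (h - 3)*(h + 3)*(h + 2)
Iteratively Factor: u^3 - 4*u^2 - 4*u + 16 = (u - 2)*(u^2 - 2*u - 8) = (u - 2)*(u + 2)*(u - 4)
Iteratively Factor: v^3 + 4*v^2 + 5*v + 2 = (v + 1)*(v^2 + 3*v + 2) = (v + 1)*(v + 2)*(v + 1)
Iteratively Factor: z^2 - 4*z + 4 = (z - 2)*(z - 2)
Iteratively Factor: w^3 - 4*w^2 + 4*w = (w)*(w^2 - 4*w + 4) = w*(w - 2)*(w - 2)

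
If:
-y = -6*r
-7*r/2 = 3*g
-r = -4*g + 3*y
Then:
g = 0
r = 0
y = 0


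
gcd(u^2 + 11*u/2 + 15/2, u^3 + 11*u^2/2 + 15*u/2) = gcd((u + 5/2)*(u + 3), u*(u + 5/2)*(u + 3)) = u^2 + 11*u/2 + 15/2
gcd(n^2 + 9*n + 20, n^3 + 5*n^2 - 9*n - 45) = n + 5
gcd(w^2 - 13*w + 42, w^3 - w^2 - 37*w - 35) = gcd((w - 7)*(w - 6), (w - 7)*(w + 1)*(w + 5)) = w - 7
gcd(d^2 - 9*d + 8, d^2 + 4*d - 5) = d - 1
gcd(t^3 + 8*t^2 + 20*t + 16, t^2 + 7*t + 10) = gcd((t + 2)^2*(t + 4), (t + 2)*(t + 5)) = t + 2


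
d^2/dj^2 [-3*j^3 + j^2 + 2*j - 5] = 2 - 18*j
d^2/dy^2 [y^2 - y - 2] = 2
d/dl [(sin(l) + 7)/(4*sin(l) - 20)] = -3*cos(l)/(sin(l) - 5)^2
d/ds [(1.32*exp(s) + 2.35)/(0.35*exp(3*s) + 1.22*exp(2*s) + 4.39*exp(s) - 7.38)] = (-(1.32*exp(s) + 2.35)*(1.05*exp(2*s) + 2.44*exp(s) + 4.39) + 0.462*exp(3*s) + 1.6104*exp(2*s) + 5.7948*exp(s) - 9.7416)*exp(s)/(0.35*exp(3*s) + 1.22*exp(2*s) + 4.39*exp(s) - 7.38)^2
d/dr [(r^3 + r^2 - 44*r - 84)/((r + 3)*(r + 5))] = (r^4 + 16*r^3 + 97*r^2 + 198*r + 12)/(r^4 + 16*r^3 + 94*r^2 + 240*r + 225)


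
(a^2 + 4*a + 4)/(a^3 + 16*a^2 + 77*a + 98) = (a + 2)/(a^2 + 14*a + 49)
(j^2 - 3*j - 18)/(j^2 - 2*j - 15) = (j - 6)/(j - 5)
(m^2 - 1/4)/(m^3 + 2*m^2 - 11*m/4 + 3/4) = (2*m + 1)/(2*m^2 + 5*m - 3)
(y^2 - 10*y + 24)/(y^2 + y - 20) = (y - 6)/(y + 5)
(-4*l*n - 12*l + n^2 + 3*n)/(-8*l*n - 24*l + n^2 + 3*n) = (4*l - n)/(8*l - n)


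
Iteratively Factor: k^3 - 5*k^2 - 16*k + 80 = (k - 5)*(k^2 - 16) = (k - 5)*(k - 4)*(k + 4)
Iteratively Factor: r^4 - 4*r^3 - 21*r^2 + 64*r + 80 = (r - 4)*(r^3 - 21*r - 20) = (r - 5)*(r - 4)*(r^2 + 5*r + 4) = (r - 5)*(r - 4)*(r + 4)*(r + 1)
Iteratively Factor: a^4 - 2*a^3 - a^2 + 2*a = (a + 1)*(a^3 - 3*a^2 + 2*a) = a*(a + 1)*(a^2 - 3*a + 2) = a*(a - 1)*(a + 1)*(a - 2)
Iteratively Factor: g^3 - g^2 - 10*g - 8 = (g - 4)*(g^2 + 3*g + 2) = (g - 4)*(g + 1)*(g + 2)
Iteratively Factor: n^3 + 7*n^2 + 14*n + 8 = (n + 4)*(n^2 + 3*n + 2) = (n + 2)*(n + 4)*(n + 1)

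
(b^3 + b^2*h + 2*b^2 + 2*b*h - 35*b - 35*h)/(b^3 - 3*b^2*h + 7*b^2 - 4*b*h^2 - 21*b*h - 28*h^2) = (b - 5)/(b - 4*h)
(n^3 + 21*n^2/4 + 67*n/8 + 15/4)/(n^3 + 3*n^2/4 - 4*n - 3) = (n + 5/2)/(n - 2)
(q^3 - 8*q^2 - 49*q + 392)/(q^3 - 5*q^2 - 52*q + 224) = (q - 7)/(q - 4)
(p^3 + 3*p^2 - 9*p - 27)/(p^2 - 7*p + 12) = (p^2 + 6*p + 9)/(p - 4)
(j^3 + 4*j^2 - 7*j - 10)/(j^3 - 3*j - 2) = (j + 5)/(j + 1)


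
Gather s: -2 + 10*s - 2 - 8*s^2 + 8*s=-8*s^2 + 18*s - 4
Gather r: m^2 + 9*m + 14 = m^2 + 9*m + 14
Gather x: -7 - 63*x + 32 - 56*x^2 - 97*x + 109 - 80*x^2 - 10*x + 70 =-136*x^2 - 170*x + 204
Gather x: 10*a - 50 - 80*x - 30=10*a - 80*x - 80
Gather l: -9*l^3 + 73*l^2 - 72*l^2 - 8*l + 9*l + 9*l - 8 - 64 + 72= -9*l^3 + l^2 + 10*l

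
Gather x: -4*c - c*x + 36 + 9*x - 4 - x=-4*c + x*(8 - c) + 32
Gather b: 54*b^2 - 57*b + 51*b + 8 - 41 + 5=54*b^2 - 6*b - 28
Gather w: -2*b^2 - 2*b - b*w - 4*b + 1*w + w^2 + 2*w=-2*b^2 - 6*b + w^2 + w*(3 - b)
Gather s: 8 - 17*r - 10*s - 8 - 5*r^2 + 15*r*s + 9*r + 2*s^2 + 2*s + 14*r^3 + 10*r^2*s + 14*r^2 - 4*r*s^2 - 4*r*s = 14*r^3 + 9*r^2 - 8*r + s^2*(2 - 4*r) + s*(10*r^2 + 11*r - 8)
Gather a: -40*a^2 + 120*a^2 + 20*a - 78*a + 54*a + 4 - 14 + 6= 80*a^2 - 4*a - 4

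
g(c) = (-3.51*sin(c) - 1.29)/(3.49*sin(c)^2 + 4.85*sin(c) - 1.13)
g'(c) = (-6.98*sin(c)*cos(c) - 4.85*cos(c))*(-3.51*sin(c) - 1.29)/(3.49*sin(c)^2 + 4.85*sin(c) - 1.13)^2 - 3.51*cos(c)/(3.49*sin(c)^2 + 4.85*sin(c) - 1.13) = (12.2499*sin(c)^2 + 9.0042*sin(c) + 10.2228)*cos(c)/(12.1801*sin(c)^4 + 33.853*sin(c)^3 + 15.6351*sin(c)^2 - 10.961*sin(c) + 1.2769)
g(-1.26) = -0.79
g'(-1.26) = 0.58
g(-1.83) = -0.82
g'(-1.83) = -0.51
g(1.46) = -0.67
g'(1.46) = 0.07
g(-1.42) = -0.87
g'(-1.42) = 0.32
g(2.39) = -0.97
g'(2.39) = -1.11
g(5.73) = -0.20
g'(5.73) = 1.02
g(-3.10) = 0.86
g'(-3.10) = -5.61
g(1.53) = -0.67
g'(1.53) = 0.02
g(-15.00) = -0.35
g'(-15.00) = -0.92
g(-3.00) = 0.46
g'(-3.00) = -2.99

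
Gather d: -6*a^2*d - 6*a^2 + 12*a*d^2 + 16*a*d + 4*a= -6*a^2 + 12*a*d^2 + 4*a + d*(-6*a^2 + 16*a)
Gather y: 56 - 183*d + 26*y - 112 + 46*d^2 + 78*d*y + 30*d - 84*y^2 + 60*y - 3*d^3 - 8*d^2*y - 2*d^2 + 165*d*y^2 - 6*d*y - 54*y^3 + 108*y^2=-3*d^3 + 44*d^2 - 153*d - 54*y^3 + y^2*(165*d + 24) + y*(-8*d^2 + 72*d + 86) - 56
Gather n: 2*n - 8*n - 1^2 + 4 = 3 - 6*n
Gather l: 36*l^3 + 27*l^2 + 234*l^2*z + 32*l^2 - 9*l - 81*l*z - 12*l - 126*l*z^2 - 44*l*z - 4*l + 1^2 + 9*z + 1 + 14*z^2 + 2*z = 36*l^3 + l^2*(234*z + 59) + l*(-126*z^2 - 125*z - 25) + 14*z^2 + 11*z + 2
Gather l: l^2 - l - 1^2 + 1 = l^2 - l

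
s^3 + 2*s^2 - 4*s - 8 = (s - 2)*(s + 2)^2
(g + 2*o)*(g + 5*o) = g^2 + 7*g*o + 10*o^2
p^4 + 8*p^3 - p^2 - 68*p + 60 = (p - 2)*(p - 1)*(p + 5)*(p + 6)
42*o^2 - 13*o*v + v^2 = (-7*o + v)*(-6*o + v)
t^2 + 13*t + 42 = (t + 6)*(t + 7)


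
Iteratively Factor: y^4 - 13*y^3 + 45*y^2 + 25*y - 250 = (y - 5)*(y^3 - 8*y^2 + 5*y + 50) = (y - 5)^2*(y^2 - 3*y - 10) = (y - 5)^3*(y + 2)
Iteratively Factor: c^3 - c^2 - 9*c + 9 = (c + 3)*(c^2 - 4*c + 3) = (c - 1)*(c + 3)*(c - 3)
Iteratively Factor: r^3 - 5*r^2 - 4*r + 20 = (r + 2)*(r^2 - 7*r + 10) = (r - 5)*(r + 2)*(r - 2)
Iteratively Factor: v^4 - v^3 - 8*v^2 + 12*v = (v + 3)*(v^3 - 4*v^2 + 4*v) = (v - 2)*(v + 3)*(v^2 - 2*v) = v*(v - 2)*(v + 3)*(v - 2)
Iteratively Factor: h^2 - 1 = (h + 1)*(h - 1)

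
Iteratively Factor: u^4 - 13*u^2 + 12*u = (u - 1)*(u^3 + u^2 - 12*u) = (u - 1)*(u + 4)*(u^2 - 3*u) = (u - 3)*(u - 1)*(u + 4)*(u)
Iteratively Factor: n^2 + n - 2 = (n + 2)*(n - 1)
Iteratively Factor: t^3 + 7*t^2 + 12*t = (t + 3)*(t^2 + 4*t) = (t + 3)*(t + 4)*(t)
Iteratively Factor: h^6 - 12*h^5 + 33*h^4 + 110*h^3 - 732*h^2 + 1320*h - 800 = (h - 2)*(h^5 - 10*h^4 + 13*h^3 + 136*h^2 - 460*h + 400) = (h - 2)^2*(h^4 - 8*h^3 - 3*h^2 + 130*h - 200) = (h - 2)^3*(h^3 - 6*h^2 - 15*h + 100) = (h - 5)*(h - 2)^3*(h^2 - h - 20) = (h - 5)^2*(h - 2)^3*(h + 4)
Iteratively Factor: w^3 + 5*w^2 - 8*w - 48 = (w - 3)*(w^2 + 8*w + 16) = (w - 3)*(w + 4)*(w + 4)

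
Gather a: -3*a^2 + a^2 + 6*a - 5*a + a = -2*a^2 + 2*a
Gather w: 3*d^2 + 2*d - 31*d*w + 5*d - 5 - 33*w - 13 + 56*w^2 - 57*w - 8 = 3*d^2 + 7*d + 56*w^2 + w*(-31*d - 90) - 26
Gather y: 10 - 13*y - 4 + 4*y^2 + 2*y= 4*y^2 - 11*y + 6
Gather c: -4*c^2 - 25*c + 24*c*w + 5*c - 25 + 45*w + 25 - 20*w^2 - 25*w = -4*c^2 + c*(24*w - 20) - 20*w^2 + 20*w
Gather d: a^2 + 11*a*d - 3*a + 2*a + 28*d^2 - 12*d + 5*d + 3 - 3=a^2 - a + 28*d^2 + d*(11*a - 7)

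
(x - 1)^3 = x^3 - 3*x^2 + 3*x - 1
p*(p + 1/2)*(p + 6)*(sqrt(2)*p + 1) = sqrt(2)*p^4 + p^3 + 13*sqrt(2)*p^3/2 + 3*sqrt(2)*p^2 + 13*p^2/2 + 3*p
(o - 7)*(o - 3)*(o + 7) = o^3 - 3*o^2 - 49*o + 147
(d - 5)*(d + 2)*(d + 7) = d^3 + 4*d^2 - 31*d - 70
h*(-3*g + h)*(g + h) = -3*g^2*h - 2*g*h^2 + h^3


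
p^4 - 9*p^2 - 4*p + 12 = (p - 3)*(p - 1)*(p + 2)^2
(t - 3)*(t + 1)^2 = t^3 - t^2 - 5*t - 3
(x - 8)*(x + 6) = x^2 - 2*x - 48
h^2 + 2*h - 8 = (h - 2)*(h + 4)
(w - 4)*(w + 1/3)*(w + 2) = w^3 - 5*w^2/3 - 26*w/3 - 8/3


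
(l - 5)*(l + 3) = l^2 - 2*l - 15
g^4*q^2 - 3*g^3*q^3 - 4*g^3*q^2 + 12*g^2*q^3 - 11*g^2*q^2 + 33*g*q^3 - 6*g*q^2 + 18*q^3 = (g - 6)*(g - 3*q)*(g*q + q)^2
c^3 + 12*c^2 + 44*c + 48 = (c + 2)*(c + 4)*(c + 6)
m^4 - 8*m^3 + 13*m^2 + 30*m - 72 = (m - 4)*(m - 3)^2*(m + 2)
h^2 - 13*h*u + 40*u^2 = (h - 8*u)*(h - 5*u)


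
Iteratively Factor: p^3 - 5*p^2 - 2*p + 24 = (p - 4)*(p^2 - p - 6) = (p - 4)*(p + 2)*(p - 3)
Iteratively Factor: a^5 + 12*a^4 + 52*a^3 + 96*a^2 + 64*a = (a + 4)*(a^4 + 8*a^3 + 20*a^2 + 16*a) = (a + 4)^2*(a^3 + 4*a^2 + 4*a) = (a + 2)*(a + 4)^2*(a^2 + 2*a) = (a + 2)^2*(a + 4)^2*(a)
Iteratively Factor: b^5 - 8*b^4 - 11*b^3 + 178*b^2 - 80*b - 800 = (b + 4)*(b^4 - 12*b^3 + 37*b^2 + 30*b - 200) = (b - 5)*(b + 4)*(b^3 - 7*b^2 + 2*b + 40) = (b - 5)*(b + 2)*(b + 4)*(b^2 - 9*b + 20) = (b - 5)*(b - 4)*(b + 2)*(b + 4)*(b - 5)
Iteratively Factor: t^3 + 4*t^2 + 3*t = (t + 3)*(t^2 + t) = (t + 1)*(t + 3)*(t)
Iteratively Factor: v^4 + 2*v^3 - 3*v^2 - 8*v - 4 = (v - 2)*(v^3 + 4*v^2 + 5*v + 2) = (v - 2)*(v + 2)*(v^2 + 2*v + 1) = (v - 2)*(v + 1)*(v + 2)*(v + 1)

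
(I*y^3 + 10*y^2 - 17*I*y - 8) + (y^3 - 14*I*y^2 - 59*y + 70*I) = y^3 + I*y^3 + 10*y^2 - 14*I*y^2 - 59*y - 17*I*y - 8 + 70*I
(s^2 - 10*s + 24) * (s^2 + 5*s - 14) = s^4 - 5*s^3 - 40*s^2 + 260*s - 336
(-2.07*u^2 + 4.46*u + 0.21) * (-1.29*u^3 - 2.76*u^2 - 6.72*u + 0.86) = 2.6703*u^5 - 0.0402000000000013*u^4 + 1.3299*u^3 - 32.331*u^2 + 2.4244*u + 0.1806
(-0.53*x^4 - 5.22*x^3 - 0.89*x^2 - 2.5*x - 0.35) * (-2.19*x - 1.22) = 1.1607*x^5 + 12.0784*x^4 + 8.3175*x^3 + 6.5608*x^2 + 3.8165*x + 0.427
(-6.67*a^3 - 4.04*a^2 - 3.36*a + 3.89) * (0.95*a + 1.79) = -6.3365*a^4 - 15.7773*a^3 - 10.4236*a^2 - 2.3189*a + 6.9631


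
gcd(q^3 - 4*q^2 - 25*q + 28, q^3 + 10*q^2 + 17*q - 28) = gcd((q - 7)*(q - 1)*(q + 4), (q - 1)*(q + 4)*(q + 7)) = q^2 + 3*q - 4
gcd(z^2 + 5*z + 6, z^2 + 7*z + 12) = z + 3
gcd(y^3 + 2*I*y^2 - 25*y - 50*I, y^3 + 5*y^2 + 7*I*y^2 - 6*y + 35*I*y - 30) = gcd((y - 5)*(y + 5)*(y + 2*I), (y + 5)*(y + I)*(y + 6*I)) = y + 5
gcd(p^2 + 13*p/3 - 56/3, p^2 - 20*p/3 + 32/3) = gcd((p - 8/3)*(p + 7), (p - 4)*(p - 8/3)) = p - 8/3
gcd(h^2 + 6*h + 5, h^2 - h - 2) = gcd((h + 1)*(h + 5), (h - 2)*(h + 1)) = h + 1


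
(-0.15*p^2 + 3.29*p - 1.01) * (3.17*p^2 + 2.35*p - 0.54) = -0.4755*p^4 + 10.0768*p^3 + 4.6108*p^2 - 4.1501*p + 0.5454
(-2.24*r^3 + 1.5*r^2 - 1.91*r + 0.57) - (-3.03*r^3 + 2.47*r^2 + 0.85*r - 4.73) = 0.79*r^3 - 0.97*r^2 - 2.76*r + 5.3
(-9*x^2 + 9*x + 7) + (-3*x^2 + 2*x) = -12*x^2 + 11*x + 7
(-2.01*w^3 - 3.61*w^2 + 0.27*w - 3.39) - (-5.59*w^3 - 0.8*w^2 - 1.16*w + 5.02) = 3.58*w^3 - 2.81*w^2 + 1.43*w - 8.41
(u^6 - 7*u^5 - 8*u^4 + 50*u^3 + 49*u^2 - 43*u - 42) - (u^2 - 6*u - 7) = u^6 - 7*u^5 - 8*u^4 + 50*u^3 + 48*u^2 - 37*u - 35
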